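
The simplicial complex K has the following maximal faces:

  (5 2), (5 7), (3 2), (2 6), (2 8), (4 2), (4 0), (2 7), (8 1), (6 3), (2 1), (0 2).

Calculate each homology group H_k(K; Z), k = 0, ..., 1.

Order the vertices as 0 < 1 < 2 < 3 < 4 < 5 < 6 < 7 < 8. Listing each simplex with vertices in this order, K has dimension 1 with simplices:

  0-simplices (9): [0], [1], [2], [3], [4], [5], [6], [7], [8]
  1-simplices (12): [0,2], [0,4], [1,2], [1,8], [2,3], [2,4], [2,5], [2,6], [2,7], [2,8], [3,6], [5,7]

Hence C_0 ≅ Z^9, C_1 ≅ Z^12.

The boundary map ∂_1: C_1 → C_0 maps an edge to its endpoints' difference, ∂[p,q] = q − p. For instance
  ∂[2,5] = [5] − [2].
The 9×12 boundary matrix has rank 8 and Smith normal form diag(1,1,1,1,1,1,1,1).

Computing H_k = (kernel of ∂_k) / (image of ∂_{k+1}):

  H_0: rank C_0 − rank ∂_1 = 9 − 8 = 1, and the invariant factors of ∂_1 are all 1, so H_0 ≅ Z.
  H_1: rank ker ∂_1 − rank ∂_2 = (12 − 8) − 0 = 4, and there is no ∂_2, so H_1 ≅ Z^4.

H_0 ≅ Z,  H_1 ≅ Z^4.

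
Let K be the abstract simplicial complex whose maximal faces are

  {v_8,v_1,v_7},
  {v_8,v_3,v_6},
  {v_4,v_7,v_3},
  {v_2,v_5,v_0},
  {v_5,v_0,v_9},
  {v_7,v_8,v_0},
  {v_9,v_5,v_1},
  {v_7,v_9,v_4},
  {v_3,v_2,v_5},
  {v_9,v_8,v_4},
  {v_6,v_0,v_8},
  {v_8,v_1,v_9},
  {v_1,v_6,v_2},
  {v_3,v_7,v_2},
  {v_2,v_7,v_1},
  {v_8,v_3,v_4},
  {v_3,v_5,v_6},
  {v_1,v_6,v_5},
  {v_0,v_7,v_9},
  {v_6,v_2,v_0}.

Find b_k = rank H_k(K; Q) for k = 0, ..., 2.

Order the vertices as v_0 < v_1 < v_2 < v_3 < v_4 < v_5 < v_6 < v_7 < v_8 < v_9. Listing each simplex with vertices in this order, K has dimension 2 with simplices:

  0-simplices (10): [v_0], [v_1], [v_2], [v_3], [v_4], [v_5], [v_6], [v_7], [v_8], [v_9]
  1-simplices (30): (30 of them)
  2-simplices (20): (20 of them)

Hence C_0 ≅ Z^10, C_1 ≅ Z^30, C_2 ≅ Z^20.

Boundary ∂_1: C_1 → C_0 maps an edge to its endpoints' difference, ∂[p,q] = q − p. For instance
  ∂[v_0,v_8] = [v_8] − [v_0].
The 10×30 boundary matrix has rank 9 and Smith normal form diag(1,1,1,1,1,1,1,1,1).

Boundary ∂_2: C_2 → C_1 maps a triangle to the signed sum of its edges. For instance
  ∂[v_3,v_6,v_8] = [v_6,v_8] − [v_3,v_8] + [v_3,v_6],
  ∂[v_4,v_8,v_9] = [v_8,v_9] − [v_4,v_9] + [v_4,v_8].
The 30×20 boundary matrix has rank 20 and Smith normal form diag(1,1,1,1,1,1,1,1,1,1,1,1,1,1,1,1,1,1,1,2).

From H_k ≅ ker(∂_k) / im(∂_{k+1}) we obtain:

  H_0: rank C_0 − rank ∂_1 = 10 − 9 = 1, and the invariant factors of ∂_1 are all 1, so H_0 ≅ Z.
  H_1: rank ker ∂_1 − rank ∂_2 = (30 − 9) − 20 = 1, and ∂_2 has invariant factor 2 > 1, so H_1 ≅ Z ⊕ Z_2.
  H_2: rank ker ∂_2 − rank ∂_3 = (20 − 20) − 0 = 0, and there is no ∂_3, so H_2 ≅ 0.

Hence the Betti numbers are b_0 = 1, b_1 = 1, b_2 = 0.

b_0 = 1, b_1 = 1, b_2 = 0.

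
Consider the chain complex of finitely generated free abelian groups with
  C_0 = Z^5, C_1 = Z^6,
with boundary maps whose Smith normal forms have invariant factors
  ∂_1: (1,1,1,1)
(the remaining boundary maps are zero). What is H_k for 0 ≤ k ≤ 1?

H_0: b_0 = 5 − 0 − 4 = 1; torsion from ∂_1 factors > 1: none. So H_0 ≅ Z.
H_1: b_1 = 6 − 4 − 0 = 2; torsion from ∂_2 factors > 1: none. So H_1 ≅ Z^2.

H_0 ≅ Z,  H_1 ≅ Z^2.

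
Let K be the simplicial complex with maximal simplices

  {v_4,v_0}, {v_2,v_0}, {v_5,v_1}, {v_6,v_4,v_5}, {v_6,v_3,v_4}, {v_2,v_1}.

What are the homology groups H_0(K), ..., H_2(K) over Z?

H_0 = Z,  H_1 = Z,  H_2 = 0.

Fix the vertex order v_0 < v_1 < v_2 < v_3 < v_4 < v_5 < v_6 and write every simplex with vertices in increasing order. Then dim K = 2 and the simplices of K are:

  0-simplices (7): [v_0], [v_1], [v_2], [v_3], [v_4], [v_5], [v_6]
  1-simplices (9): [v_0,v_2], [v_0,v_4], [v_1,v_2], [v_1,v_5], [v_3,v_4], [v_3,v_6], [v_4,v_5], [v_4,v_6], [v_5,v_6]
  2-simplices (2): [v_3,v_4,v_6], [v_4,v_5,v_6]

giving chain groups C_0 ≅ Z^7, C_1 ≅ Z^9, C_2 ≅ Z^2.

The boundary map ∂_1: C_1 → C_0 maps an edge to its endpoints' difference, ∂[p,q] = q − p. For instance
  ∂[v_1,v_2] = [v_2] − [v_1].
The resulting 7×9 matrix has rank 6, and its Smith normal form has invariant factors (1,1,1,1,1,1).

∂_2: C_2 → C_1 maps a triangle to the signed sum of its edges. For instance
  ∂[v_3,v_4,v_6] = [v_4,v_6] − [v_3,v_6] + [v_3,v_4],
  ∂[v_4,v_5,v_6] = [v_5,v_6] − [v_4,v_6] + [v_4,v_5].
This gives a 9×2 integer matrix of rank 2; reducing to Smith normal form yields diagonal entries (1,1).

Now H_k = ker ∂_k / im ∂_{k+1}, so:

  H_0: rank C_0 − rank ∂_1 = 7 − 6 = 1, and the invariant factors of ∂_1 are all 1, so H_0 ≅ Z.
  H_1: rank ker ∂_1 − rank ∂_2 = (9 − 6) − 2 = 1, and the invariant factors of ∂_2 are all 1, so H_1 ≅ Z.
  H_2: rank ker ∂_2 − rank ∂_3 = (2 − 2) − 0 = 0, and there is no ∂_3, so H_2 ≅ 0.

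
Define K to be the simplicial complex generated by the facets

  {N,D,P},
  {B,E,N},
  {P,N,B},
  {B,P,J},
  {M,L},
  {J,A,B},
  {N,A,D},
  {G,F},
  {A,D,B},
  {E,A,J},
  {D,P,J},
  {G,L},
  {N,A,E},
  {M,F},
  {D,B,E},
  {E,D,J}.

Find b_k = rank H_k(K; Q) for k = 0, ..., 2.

Fix the vertex order A < B < D < E < F < G < J < L < M < N < P and write every simplex with vertices in increasing order. Then dim K = 2 and the simplices of K are:

  0-simplices (11): A, B, D, E, F, G, J, L, M, N, P
  1-simplices (22): AB, AD, AE, AJ, AN, BD, BE, BJ, BN, BP, DE, DJ, DN, DP, EJ, EN, FG, FM, GL, JP, LM, NP
  2-simplices (12): ABD, ABJ, ADN, AEJ, AEN, BDE, BEN, BJP, BNP, DEJ, DJP, DNP

Hence C_0 ≅ Z^11, C_1 ≅ Z^22, C_2 ≅ Z^12.

Boundary ∂_1: C_1 → C_0 maps an edge to its endpoints' difference, ∂[p,q] = q − p. For instance
  ∂EJ = J − E.
As a 11×22 matrix over Z this has rank 9, with invariant factors (1,1,1,1,1,1,1,1,1).

∂_2: C_2 → C_1 sends each 2-simplex [p,q,r] to [q,r] − [p,r] + [p,q]. For instance
  ∂AEJ = EJ − AJ + AE,
  ∂BDE = DE − BE + BD.
The 22×12 boundary matrix has rank 12 and Smith normal form diag(1,1,1,1,1,1,1,1,1,1,1,2).

Computing H_k = (kernel of ∂_k) / (image of ∂_{k+1}):

  H_0: rank C_0 − rank ∂_1 = 11 − 9 = 2, and the invariant factors of ∂_1 are all 1, so H_0 = Z^2.
  H_1: rank ker ∂_1 − rank ∂_2 = (22 − 9) − 12 = 1, and ∂_2 has invariant factor 2 > 1, so H_1 = Z ⊕ Z_2.
  H_2: rank ker ∂_2 − rank ∂_3 = (12 − 12) − 0 = 0, and there is no ∂_3, so H_2 = 0.

As a check, the Euler characteristic is 11 − 22 + 12 = 1, which agrees with 2 − 1 + 0 = 1.

Hence the Betti numbers are b_0 = 2, b_1 = 1, b_2 = 0.

b_0 = 2, b_1 = 1, b_2 = 0.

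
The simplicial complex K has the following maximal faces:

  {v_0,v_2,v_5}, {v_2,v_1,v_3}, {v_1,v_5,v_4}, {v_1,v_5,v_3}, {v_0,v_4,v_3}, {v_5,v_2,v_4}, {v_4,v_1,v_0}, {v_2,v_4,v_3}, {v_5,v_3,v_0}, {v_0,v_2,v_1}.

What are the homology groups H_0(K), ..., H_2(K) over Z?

Take the total order v_0 < v_1 < v_2 < v_3 < v_4 < v_5 on the vertex set. Then K (dimension 2) consists of the simplices:

  0-simplices (6): [v_0], [v_1], [v_2], [v_3], [v_4], [v_5]
  1-simplices (15): (15 of them)
  2-simplices (10): [v_0,v_1,v_2], [v_0,v_1,v_4], [v_0,v_2,v_5], [v_0,v_3,v_4], [v_0,v_3,v_5], [v_1,v_2,v_3], [v_1,v_3,v_5], [v_1,v_4,v_5], [v_2,v_3,v_4], [v_2,v_4,v_5]

giving chain groups C_0 ≅ Z^6, C_1 ≅ Z^15, C_2 ≅ Z^10.

Boundary ∂_1: C_1 → C_0 sends each edge [p,q] (with p < q) to q − p. For instance
  ∂[v_1,v_5] = [v_5] − [v_1].
The 6×15 boundary matrix has rank 5 and Smith normal form diag(1,1,1,1,1).

Boundary ∂_2: C_2 → C_1 sends each 2-simplex [p,q,r] to [q,r] − [p,r] + [p,q]. For instance
  ∂[v_1,v_4,v_5] = [v_4,v_5] − [v_1,v_5] + [v_1,v_4],
  ∂[v_2,v_4,v_5] = [v_4,v_5] − [v_2,v_5] + [v_2,v_4].
The resulting 15×10 matrix has rank 10, and its Smith normal form has invariant factors (1,1,1,1,1,1,1,1,1,2).

From H_k ≅ ker(∂_k) / im(∂_{k+1}) we obtain:

  H_0: rank C_0 − rank ∂_1 = 6 − 5 = 1, and the invariant factors of ∂_1 are all 1, so H_0 ≅ Z.
  H_1: rank ker ∂_1 − rank ∂_2 = (15 − 5) − 10 = 0, and ∂_2 has invariant factor 2 > 1, so H_1 ≅ Z_2.
  H_2: rank ker ∂_2 − rank ∂_3 = (10 − 10) − 0 = 0, and there is no ∂_3, so H_2 ≅ 0.

(K is a triangulation of the real projective plane RP^2.)

H_0 = Z,  H_1 = Z_2,  H_2 = 0.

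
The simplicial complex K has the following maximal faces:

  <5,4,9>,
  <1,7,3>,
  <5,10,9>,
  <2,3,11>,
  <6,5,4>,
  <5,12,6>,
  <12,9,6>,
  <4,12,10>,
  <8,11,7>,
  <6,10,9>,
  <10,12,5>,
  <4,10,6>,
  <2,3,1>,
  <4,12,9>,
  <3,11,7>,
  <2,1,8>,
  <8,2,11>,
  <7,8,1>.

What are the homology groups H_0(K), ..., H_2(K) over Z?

H_0 = Z^2,  H_1 = Z_2,  H_2 = Z.

Order the vertices as 1 < 2 < 3 < 4 < 5 < 6 < 7 < 8 < 9 < 10 < 11 < 12. Listing each simplex with vertices in this order, K has dimension 2 with simplices:

  0-simplices (12): [1], [2], [3], [4], [5], [6], [7], [8], [9], [10], [11], [12]
  1-simplices (27): (27 of them)
  2-simplices (18): (18 of them)

so the chain groups are C_0 ≅ Z^12, C_1 ≅ Z^27, C_2 ≅ Z^18.

The boundary map ∂_1: C_1 → C_0 sends each edge [p,q] (with p < q) to q − p. For instance
  ∂[7,8] = [8] − [7].
The 12×27 boundary matrix has rank 10 and Smith normal form diag(1,1,1,1,1,1,1,1,1,1).

Boundary ∂_2: C_2 → C_1 sends each 2-simplex [p,q,r] to [q,r] − [p,r] + [p,q]. For instance
  ∂[4,5,9] = [5,9] − [4,9] + [4,5],
  ∂[6,9,10] = [9,10] − [6,10] + [6,9].
This gives a 27×18 integer matrix of rank 17; reducing to Smith normal form yields diagonal entries (1,1,1,1,1,1,1,1,1,1,1,1,1,1,1,1,2).

Computing H_k = (kernel of ∂_k) / (image of ∂_{k+1}):

  H_0: rank C_0 − rank ∂_1 = 12 − 10 = 2, and the invariant factors of ∂_1 are all 1, so H_0 = Z^2.
  H_1: rank ker ∂_1 − rank ∂_2 = (27 − 10) − 17 = 0, and ∂_2 has invariant factor 2 > 1, so H_1 = Z_2.
  H_2: rank ker ∂_2 − rank ∂_3 = (18 − 17) − 0 = 1, and there is no ∂_3, so H_2 = Z.

As a check, the Euler characteristic is 12 − 27 + 18 = 3, which agrees with 2 − 0 + 1 = 3.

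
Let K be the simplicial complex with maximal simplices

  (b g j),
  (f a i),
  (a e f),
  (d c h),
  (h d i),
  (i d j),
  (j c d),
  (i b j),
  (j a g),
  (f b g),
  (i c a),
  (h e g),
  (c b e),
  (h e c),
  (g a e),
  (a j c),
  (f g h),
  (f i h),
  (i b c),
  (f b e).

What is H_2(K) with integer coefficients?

H_2 ≅ 0.

Order the vertices as a < b < c < d < e < f < g < h < i < j. Listing each simplex with vertices in this order, K has dimension 2 with simplices:

  0-simplices (10): a, b, c, d, e, f, g, h, i, j
  1-simplices (30): ac, ae, af, ag, ai, aj, bc, be, bf, bg, bi, bj, cd, ce, ch, ci, cj, dh, di, dj, ef, eg, eh, fg, fh, fi, gh, gj, hi, ij
  2-simplices (20): aci, acj, aef, aeg, afi, agj, bce, bci, bef, bfg, bgj, bij, cdh, cdj, ceh, dhi, dij, egh, fgh, fhi

so the chain groups are C_0 ≅ Z^10, C_1 ≅ Z^30, C_2 ≅ Z^20.

∂_1: C_1 → C_0 maps an edge to its endpoints' difference, ∂[p,q] = q − p. For instance
  ∂bc = c − b.
The resulting 10×30 matrix has rank 9, and its Smith normal form has invariant factors (1,1,1,1,1,1,1,1,1).

∂_2: C_2 → C_1 sends each 2-simplex [p,q,r] to [q,r] − [p,r] + [p,q]. For instance
  ∂aef = ef − af + ae,
  ∂bfg = fg − bg + bf.
This gives a 30×20 integer matrix of rank 20; reducing to Smith normal form yields diagonal entries (1,1,1,1,1,1,1,1,1,1,1,1,1,1,1,1,1,1,1,2).

Reading off H_k = ker ∂_k / im ∂_{k+1}:

  H_2: rank ker ∂_2 − rank ∂_3 = (20 − 20) − 0 = 0, and there is no ∂_3, so H_2 ≅ 0.

(K is a triangulation of the Klein bottle.)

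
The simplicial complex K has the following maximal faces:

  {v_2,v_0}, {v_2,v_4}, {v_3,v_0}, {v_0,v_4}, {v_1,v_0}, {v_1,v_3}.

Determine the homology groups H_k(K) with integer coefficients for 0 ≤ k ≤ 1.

Fix the vertex order v_0 < v_1 < v_2 < v_3 < v_4 and write every simplex with vertices in increasing order. Then dim K = 1 and the simplices of K are:

  0-simplices (5): [v_0], [v_1], [v_2], [v_3], [v_4]
  1-simplices (6): [v_0,v_1], [v_0,v_2], [v_0,v_3], [v_0,v_4], [v_1,v_3], [v_2,v_4]

giving chain groups C_0 ≅ Z^5, C_1 ≅ Z^6.

∂_1: C_1 → C_0 is given by ∂[p,q] = [q] − [p].
As a 5×6 matrix over Z this has rank 4, with invariant factors (1,1,1,1).

Now H_k = ker ∂_k / im ∂_{k+1}, so:

  H_0: rank C_0 − rank ∂_1 = 5 − 4 = 1, and the invariant factors of ∂_1 are all 1, so H_0 = Z.
  H_1: rank ker ∂_1 − rank ∂_2 = (6 − 4) − 0 = 2, and there is no ∂_2, so H_1 = Z^2.

(K is a triangulation of a wedge of 2 circles.)

H_0 ≅ Z,  H_1 ≅ Z^2.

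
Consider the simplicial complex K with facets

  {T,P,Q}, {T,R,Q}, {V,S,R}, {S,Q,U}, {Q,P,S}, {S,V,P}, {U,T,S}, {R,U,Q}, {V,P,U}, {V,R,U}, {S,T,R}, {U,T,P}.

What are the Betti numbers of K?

Fix the vertex order P < Q < R < S < T < U < V and write every simplex with vertices in increasing order. Then dim K = 2 and the simplices of K are:

  0-simplices (7): P, Q, R, S, T, U, V
  1-simplices (18): PQ, PS, PT, PU, PV, QR, QS, QT, QU, RS, RT, RU, RV, ST, SU, SV, TU, UV
  2-simplices (12): PQS, PQT, PSV, PTU, PUV, QRT, QRU, QSU, RST, RSV, RUV, STU

so the chain groups are C_0 ≅ Z^7, C_1 ≅ Z^18, C_2 ≅ Z^12.

Boundary ∂_1: C_1 → C_0 is given by ∂[p,q] = [q] − [p]. For instance
  ∂RV = V − R.
This gives a 7×18 integer matrix of rank 6; reducing to Smith normal form yields diagonal entries (1,1,1,1,1,1).

Boundary ∂_2: C_2 → C_1 maps a triangle to the signed sum of its edges. For instance
  ∂RSV = SV − RV + RS,
  ∂PQT = QT − PT + PQ.
The 18×12 boundary matrix has rank 12 and Smith normal form diag(1,1,1,1,1,1,1,1,1,1,1,2).

Computing H_k = (kernel of ∂_k) / (image of ∂_{k+1}):

  H_0: rank C_0 − rank ∂_1 = 7 − 6 = 1, and the invariant factors of ∂_1 are all 1, so H_0 ≅ Z.
  H_1: rank ker ∂_1 − rank ∂_2 = (18 − 6) − 12 = 0, and ∂_2 has invariant factor 2 > 1, so H_1 ≅ Z/2Z.
  H_2: rank ker ∂_2 − rank ∂_3 = (12 − 12) − 0 = 0, and there is no ∂_3, so H_2 ≅ 0.

As a check, the Euler characteristic is 7 − 18 + 12 = 1, which agrees with 1 − 0 + 0 = 1.
(K is a triangulation of the real projective plane RP^2.)

Hence the Betti numbers are b_0 = 1, b_1 = 0, b_2 = 0.

b_0 = 1, b_1 = 0, b_2 = 0.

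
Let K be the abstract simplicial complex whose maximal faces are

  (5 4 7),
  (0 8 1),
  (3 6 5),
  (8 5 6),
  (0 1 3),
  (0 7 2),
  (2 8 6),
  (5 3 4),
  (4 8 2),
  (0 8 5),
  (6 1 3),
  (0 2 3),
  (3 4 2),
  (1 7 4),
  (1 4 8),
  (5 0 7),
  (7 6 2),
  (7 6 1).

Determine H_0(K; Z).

H_0 = Z.

Take the total order 0 < 1 < 2 < 3 < 4 < 5 < 6 < 7 < 8 on the vertex set. Then K (dimension 2) consists of the simplices:

  0-simplices (9): [0], [1], [2], [3], [4], [5], [6], [7], [8]
  1-simplices (27): (27 of them)
  2-simplices (18): [0,1,3], [0,1,8], [0,2,3], [0,2,7], [0,5,7], [0,5,8], [1,3,6], [1,4,7], [1,4,8], [1,6,7], [2,3,4], [2,4,8], [2,6,7], [2,6,8], [3,4,5], [3,5,6], [4,5,7], [5,6,8]

giving chain groups C_0 ≅ Z^9, C_1 ≅ Z^27, C_2 ≅ Z^18.

∂_1: C_1 → C_0 is given by ∂[p,q] = [q] − [p]. For instance
  ∂[1,8] = [8] − [1].
The resulting 9×27 matrix has rank 8, and its Smith normal form has invariant factors (1,1,1,1,1,1,1,1).

The boundary map ∂_2: C_2 → C_1 maps a triangle to the signed sum of its edges. For instance
  ∂[1,3,6] = [3,6] − [1,6] + [1,3],
  ∂[1,6,7] = [6,7] − [1,7] + [1,6].
This gives a 27×18 integer matrix of rank 17; reducing to Smith normal form yields diagonal entries (1,1,1,1,1,1,1,1,1,1,1,1,1,1,1,1,1).

Reading off H_k = ker ∂_k / im ∂_{k+1}:

  H_0: rank C_0 − rank ∂_1 = 9 − 8 = 1, and the invariant factors of ∂_1 are all 1, so H_0 = Z.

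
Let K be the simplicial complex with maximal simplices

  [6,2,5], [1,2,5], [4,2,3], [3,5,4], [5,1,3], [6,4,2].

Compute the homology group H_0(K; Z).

H_0 = Z.

Order the vertices as 1 < 2 < 3 < 4 < 5 < 6. Listing each simplex with vertices in this order, K has dimension 2 with simplices:

  0-simplices (6): [1], [2], [3], [4], [5], [6]
  1-simplices (12): [1,2], [1,3], [1,5], [2,3], [2,4], [2,5], [2,6], [3,4], [3,5], [4,5], [4,6], [5,6]
  2-simplices (6): [1,2,5], [1,3,5], [2,3,4], [2,4,6], [2,5,6], [3,4,5]

Hence C_0 ≅ Z^6, C_1 ≅ Z^12, C_2 ≅ Z^6.

∂_1: C_1 → C_0 sends each edge [p,q] (with p < q) to q − p. For instance
  ∂[4,6] = [6] − [4].
The 6×12 boundary matrix has rank 5 and Smith normal form diag(1,1,1,1,1).

∂_2: C_2 → C_1 sends each 2-simplex [p,q,r] to [q,r] − [p,r] + [p,q]. For instance
  ∂[1,3,5] = [3,5] − [1,5] + [1,3],
  ∂[2,5,6] = [5,6] − [2,6] + [2,5].
The 12×6 boundary matrix has rank 6 and Smith normal form diag(1,1,1,1,1,1).

Reading off H_k = ker ∂_k / im ∂_{k+1}:

  H_0: rank C_0 − rank ∂_1 = 6 − 5 = 1, and the invariant factors of ∂_1 are all 1, so H_0 = Z.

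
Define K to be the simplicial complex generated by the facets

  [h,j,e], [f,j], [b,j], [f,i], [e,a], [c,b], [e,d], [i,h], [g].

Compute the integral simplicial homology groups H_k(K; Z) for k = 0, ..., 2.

H_0 ≅ Z^2,  H_1 ≅ Z,  H_2 = 0.

Fix the vertex order a < b < c < d < e < f < g < h < i < j and write every simplex with vertices in increasing order. Then dim K = 2 and the simplices of K are:

  0-simplices (10): a, b, c, d, e, f, g, h, i, j
  1-simplices (10): ae, bc, bj, de, eh, ej, fi, fj, hi, hj
  2-simplices (1): ehj

so the chain groups are C_0 ≅ Z^10, C_1 ≅ Z^10, C_2 ≅ Z^1.

∂_1: C_1 → C_0 sends each edge [p,q] (with p < q) to q − p.
As a 10×10 matrix over Z this has rank 8, with invariant factors (1,1,1,1,1,1,1,1).

Boundary ∂_2: C_2 → C_1 maps a triangle to the signed sum of its edges. For instance
  ∂ehj = hj − ej + eh.
The 10×1 boundary matrix has rank 1 and Smith normal form diag(1).

Computing H_k = (kernel of ∂_k) / (image of ∂_{k+1}):

  H_0: rank C_0 − rank ∂_1 = 10 − 8 = 2, and the invariant factors of ∂_1 are all 1, so H_0 = Z^2.
  H_1: rank ker ∂_1 − rank ∂_2 = (10 − 8) − 1 = 1, and the invariant factors of ∂_2 are all 1, so H_1 = Z.
  H_2: rank ker ∂_2 − rank ∂_3 = (1 − 1) − 0 = 0, and there is no ∂_3, so H_2 = 0.

As a check, the Euler characteristic is 10 − 10 + 1 = 1, which agrees with 2 − 1 + 0 = 1.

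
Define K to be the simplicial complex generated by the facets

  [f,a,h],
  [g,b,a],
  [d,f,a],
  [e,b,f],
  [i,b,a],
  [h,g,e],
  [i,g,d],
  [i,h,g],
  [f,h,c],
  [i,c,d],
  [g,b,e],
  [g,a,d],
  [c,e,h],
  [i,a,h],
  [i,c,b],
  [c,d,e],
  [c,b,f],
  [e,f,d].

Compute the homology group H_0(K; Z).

We work with the vertex ordering a < b < c < d < e < f < g < h < i. The simplices of K, each written with vertices in increasing order, are:

  0-simplices (9): a, b, c, d, e, f, g, h, i
  1-simplices (27): ab, ad, af, ag, ah, ai, bc, be, bf, bg, bi, cd, ce, cf, ch, ci, de, df, dg, di, ef, eg, eh, fh, gh, gi, hi
  2-simplices (18): abg, abi, adf, adg, afh, ahi, bcf, bci, bef, beg, cde, cdi, ceh, cfh, def, dgi, egh, ghi

giving chain groups C_0 ≅ Z^9, C_1 ≅ Z^27, C_2 ≅ Z^18.

Boundary ∂_1: C_1 → C_0 maps an edge to its endpoints' difference, ∂[p,q] = q − p. For instance
  ∂bc = c − b.
As a 9×27 matrix over Z this has rank 8, with invariant factors (1,1,1,1,1,1,1,1).

Boundary ∂_2: C_2 → C_1 maps a triangle to the signed sum of its edges. For instance
  ∂ghi = hi − gi + gh,
  ∂dgi = gi − di + dg.
The resulting 27×18 matrix has rank 18, and its Smith normal form has invariant factors (1,1,1,1,1,1,1,1,1,1,1,1,1,1,1,1,1,2).

Reading off H_k = ker ∂_k / im ∂_{k+1}:

  H_0: rank C_0 − rank ∂_1 = 9 − 8 = 1, and the invariant factors of ∂_1 are all 1, so H_0 = Z.

(K is a triangulation of the Klein bottle.)

H_0 ≅ Z.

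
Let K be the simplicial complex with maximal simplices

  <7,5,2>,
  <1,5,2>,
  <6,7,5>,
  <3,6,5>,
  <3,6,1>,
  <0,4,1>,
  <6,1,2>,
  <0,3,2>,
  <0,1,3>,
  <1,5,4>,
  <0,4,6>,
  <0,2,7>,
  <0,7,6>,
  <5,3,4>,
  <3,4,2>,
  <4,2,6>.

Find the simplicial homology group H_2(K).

K has 8 vertices, 24 edges, 16 triangles.
rank ∂_2 = 15, rank ∂_3 = 0 ⇒ b_2 = 16 − 15 − 0 = 1. So H_2 = Z.

H_2 ≅ Z.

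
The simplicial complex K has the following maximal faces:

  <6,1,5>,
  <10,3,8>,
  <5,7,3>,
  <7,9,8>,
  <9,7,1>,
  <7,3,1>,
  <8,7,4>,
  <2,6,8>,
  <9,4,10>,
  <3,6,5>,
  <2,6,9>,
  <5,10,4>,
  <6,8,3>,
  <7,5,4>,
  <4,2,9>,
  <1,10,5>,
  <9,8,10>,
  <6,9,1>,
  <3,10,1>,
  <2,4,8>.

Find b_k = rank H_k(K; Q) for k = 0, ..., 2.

Take the total order 1 < 2 < 3 < 4 < 5 < 6 < 7 < 8 < 9 < 10 on the vertex set. Then K (dimension 2) consists of the simplices:

  0-simplices (10): [1], [2], [3], [4], [5], [6], [7], [8], [9], [10]
  1-simplices (30): (30 of them)
  2-simplices (20): (20 of them)

giving chain groups C_0 ≅ Z^10, C_1 ≅ Z^30, C_2 ≅ Z^20.

∂_1: C_1 → C_0 sends each edge [p,q] (with p < q) to q − p. For instance
  ∂[2,9] = [9] − [2].
This gives a 10×30 integer matrix of rank 9; reducing to Smith normal form yields diagonal entries (1,1,1,1,1,1,1,1,1).

The boundary map ∂_2: C_2 → C_1 acts by ∂[p,q,r] = [q,r] − [p,r] + [p,q]. For instance
  ∂[2,6,9] = [6,9] − [2,9] + [2,6],
  ∂[2,4,9] = [4,9] − [2,9] + [2,4].
As a 30×20 matrix over Z this has rank 20, with invariant factors (1,1,1,1,1,1,1,1,1,1,1,1,1,1,1,1,1,1,1,2).

Reading off H_k = ker ∂_k / im ∂_{k+1}:

  H_0: rank C_0 − rank ∂_1 = 10 − 9 = 1, and the invariant factors of ∂_1 are all 1, so H_0 = Z.
  H_1: rank ker ∂_1 − rank ∂_2 = (30 − 9) − 20 = 1, and ∂_2 has invariant factor 2 > 1, so H_1 = Z ⊕ Z/2Z.
  H_2: rank ker ∂_2 − rank ∂_3 = (20 − 20) − 0 = 0, and there is no ∂_3, so H_2 = 0.

(K is a triangulation of the Klein bottle.)

Hence the Betti numbers are b_0 = 1, b_1 = 1, b_2 = 0.

b_0 = 1, b_1 = 1, b_2 = 0.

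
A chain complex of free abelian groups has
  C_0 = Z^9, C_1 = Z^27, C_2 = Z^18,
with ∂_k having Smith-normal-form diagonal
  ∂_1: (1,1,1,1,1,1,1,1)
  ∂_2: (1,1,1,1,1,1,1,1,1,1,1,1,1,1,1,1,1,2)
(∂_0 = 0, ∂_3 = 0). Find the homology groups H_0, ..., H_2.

H_0 ≅ Z,  H_1 ≅ Z ⊕ Z/2,  H_2 = 0.

H_0: b_0 = 9 − 0 − 8 = 1; torsion from ∂_1 factors > 1: none. So H_0 ≅ Z.
H_1: b_1 = 27 − 8 − 18 = 1; torsion from ∂_2 factors > 1: [2]. So H_1 ≅ Z ⊕ Z/2.
H_2: b_2 = 18 − 18 − 0 = 0; torsion from ∂_3 factors > 1: none. So H_2 ≅ 0.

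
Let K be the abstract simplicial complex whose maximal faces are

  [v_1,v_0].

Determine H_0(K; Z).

H_0 ≅ Z.

Take the total order v_0 < v_1 on the vertex set. Then K (dimension 1) consists of the simplices:

  0-simplices (2): [v_0], [v_1]
  1-simplices (1): [v_0,v_1]

Hence C_0 ≅ Z^2, C_1 ≅ Z^1.

∂_1: C_1 → C_0 is given by ∂[p,q] = [q] − [p].
As a 2×1 matrix over Z this has rank 1, with invariant factors (1).

Reading off H_k = ker ∂_k / im ∂_{k+1}:

  H_0: rank C_0 − rank ∂_1 = 2 − 1 = 1, and the invariant factors of ∂_1 are all 1, so H_0 = Z.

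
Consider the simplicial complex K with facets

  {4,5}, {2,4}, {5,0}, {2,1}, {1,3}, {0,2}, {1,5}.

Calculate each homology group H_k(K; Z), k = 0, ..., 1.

H_0 ≅ Z,  H_1 ≅ Z^2.

Take the total order 0 < 1 < 2 < 3 < 4 < 5 on the vertex set. Then K (dimension 1) consists of the simplices:

  0-simplices (6): [0], [1], [2], [3], [4], [5]
  1-simplices (7): [0,2], [0,5], [1,2], [1,3], [1,5], [2,4], [4,5]

giving chain groups C_0 ≅ Z^6, C_1 ≅ Z^7.

∂_1: C_1 → C_0 is given by ∂[p,q] = [q] − [p]. For instance
  ∂[4,5] = [5] − [4].
The 6×7 boundary matrix has rank 5 and Smith normal form diag(1,1,1,1,1).

Reading off H_k = ker ∂_k / im ∂_{k+1}:

  H_0: rank C_0 − rank ∂_1 = 6 − 5 = 1, and the invariant factors of ∂_1 are all 1, so H_0 ≅ Z.
  H_1: rank ker ∂_1 − rank ∂_2 = (7 − 5) − 0 = 2, and there is no ∂_2, so H_1 ≅ Z^2.

As a check, the Euler characteristic is 6 − 7 = -1, which agrees with 1 − 2 = -1.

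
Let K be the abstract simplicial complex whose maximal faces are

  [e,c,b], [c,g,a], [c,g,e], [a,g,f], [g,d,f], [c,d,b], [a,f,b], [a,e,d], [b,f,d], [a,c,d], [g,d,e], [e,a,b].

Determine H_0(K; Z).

We work with the vertex ordering a < b < c < d < e < f < g. The simplices of K, each written with vertices in increasing order, are:

  0-simplices (7): a, b, c, d, e, f, g
  1-simplices (18): ab, ac, ad, ae, af, ag, bc, bd, be, bf, cd, ce, cg, de, df, dg, eg, fg
  2-simplices (12): abe, abf, acd, acg, ade, afg, bcd, bce, bdf, ceg, deg, dfg

so the chain groups are C_0 ≅ Z^7, C_1 ≅ Z^18, C_2 ≅ Z^12.

∂_1: C_1 → C_0 sends each edge [p,q] (with p < q) to q − p. For instance
  ∂fg = g − f.
The 7×18 boundary matrix has rank 6 and Smith normal form diag(1,1,1,1,1,1).

Boundary ∂_2: C_2 → C_1 sends each 2-simplex [p,q,r] to [q,r] − [p,r] + [p,q]. For instance
  ∂bce = ce − be + bc,
  ∂abe = be − ae + ab.
As a 18×12 matrix over Z this has rank 12, with invariant factors (1,1,1,1,1,1,1,1,1,1,1,2).

Now H_k = ker ∂_k / im ∂_{k+1}, so:

  H_0: rank C_0 − rank ∂_1 = 7 − 6 = 1, and the invariant factors of ∂_1 are all 1, so H_0 = Z.

H_0 ≅ Z.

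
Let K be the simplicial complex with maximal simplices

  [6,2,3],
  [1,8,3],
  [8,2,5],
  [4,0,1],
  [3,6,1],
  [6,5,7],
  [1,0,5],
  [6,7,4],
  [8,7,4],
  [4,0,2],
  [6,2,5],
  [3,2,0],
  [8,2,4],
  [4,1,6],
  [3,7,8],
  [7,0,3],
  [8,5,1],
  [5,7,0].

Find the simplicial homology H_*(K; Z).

We work with the vertex ordering 0 < 1 < 2 < 3 < 4 < 5 < 6 < 7 < 8. The simplices of K, each written with vertices in increasing order, are:

  0-simplices (9): [0], [1], [2], [3], [4], [5], [6], [7], [8]
  1-simplices (27): (27 of them)
  2-simplices (18): [0,1,4], [0,1,5], [0,2,3], [0,2,4], [0,3,7], [0,5,7], [1,3,6], [1,3,8], [1,4,6], [1,5,8], [2,3,6], [2,4,8], [2,5,6], [2,5,8], [3,7,8], [4,6,7], [4,7,8], [5,6,7]

giving chain groups C_0 ≅ Z^9, C_1 ≅ Z^27, C_2 ≅ Z^18.

The boundary map ∂_1: C_1 → C_0 maps an edge to its endpoints' difference, ∂[p,q] = q − p.
As a 9×27 matrix over Z this has rank 8, with invariant factors (1,1,1,1,1,1,1,1).

The boundary map ∂_2: C_2 → C_1 acts by ∂[p,q,r] = [q,r] − [p,r] + [p,q]. For instance
  ∂[0,2,3] = [2,3] − [0,3] + [0,2],
  ∂[0,5,7] = [5,7] − [0,7] + [0,5].
The resulting 27×18 matrix has rank 17, and its Smith normal form has invariant factors (1,1,1,1,1,1,1,1,1,1,1,1,1,1,1,1,1).

Now H_k = ker ∂_k / im ∂_{k+1}, so:

  H_0: rank C_0 − rank ∂_1 = 9 − 8 = 1, and the invariant factors of ∂_1 are all 1, so H_0 ≅ Z.
  H_1: rank ker ∂_1 − rank ∂_2 = (27 − 8) − 17 = 2, and the invariant factors of ∂_2 are all 1, so H_1 ≅ Z^2.
  H_2: rank ker ∂_2 − rank ∂_3 = (18 − 17) − 0 = 1, and there is no ∂_3, so H_2 ≅ Z.

As a check, the Euler characteristic is 9 − 27 + 18 = 0, which agrees with 1 − 2 + 1 = 0.

H_0 ≅ Z,  H_1 ≅ Z^2,  H_2 ≅ Z.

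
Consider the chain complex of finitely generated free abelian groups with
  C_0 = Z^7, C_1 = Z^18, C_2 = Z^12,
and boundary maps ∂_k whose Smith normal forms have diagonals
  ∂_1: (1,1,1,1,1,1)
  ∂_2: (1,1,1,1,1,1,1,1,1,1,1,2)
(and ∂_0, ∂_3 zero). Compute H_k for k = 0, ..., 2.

H_0: b_0 = 7 − 0 − 6 = 1; torsion from ∂_1 factors > 1: none. So H_0 ≅ Z.
H_1: b_1 = 18 − 6 − 12 = 0; torsion from ∂_2 factors > 1: [2]. So H_1 ≅ Z/2.
H_2: b_2 = 12 − 12 − 0 = 0; torsion from ∂_3 factors > 1: none. So H_2 ≅ 0.

H_0 ≅ Z,  H_1 ≅ Z/2,  H_2 = 0.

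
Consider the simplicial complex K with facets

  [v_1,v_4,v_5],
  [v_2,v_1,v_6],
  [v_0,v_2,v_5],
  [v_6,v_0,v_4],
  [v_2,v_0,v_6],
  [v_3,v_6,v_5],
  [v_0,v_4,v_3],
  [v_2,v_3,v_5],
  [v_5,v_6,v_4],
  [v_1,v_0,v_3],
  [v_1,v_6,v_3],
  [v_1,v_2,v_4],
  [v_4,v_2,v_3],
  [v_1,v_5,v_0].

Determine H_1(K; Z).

Take the total order v_0 < v_1 < v_2 < v_3 < v_4 < v_5 < v_6 on the vertex set. Then K (dimension 2) consists of the simplices:

  0-simplices (7): [v_0], [v_1], [v_2], [v_3], [v_4], [v_5], [v_6]
  1-simplices (21): (21 of them)
  2-simplices (14): (14 of them)

so the chain groups are C_0 ≅ Z^7, C_1 ≅ Z^21, C_2 ≅ Z^14.

Boundary ∂_1: C_1 → C_0 sends each edge [p,q] (with p < q) to q − p. For instance
  ∂[v_3,v_4] = [v_4] − [v_3].
This gives a 7×21 integer matrix of rank 6; reducing to Smith normal form yields diagonal entries (1,1,1,1,1,1).

∂_2: C_2 → C_1 acts by ∂[p,q,r] = [q,r] − [p,r] + [p,q]. For instance
  ∂[v_0,v_4,v_6] = [v_4,v_6] − [v_0,v_6] + [v_0,v_4],
  ∂[v_3,v_5,v_6] = [v_5,v_6] − [v_3,v_6] + [v_3,v_5].
The resulting 21×14 matrix has rank 13, and its Smith normal form has invariant factors (1,1,1,1,1,1,1,1,1,1,1,1,1).

From H_k ≅ ker(∂_k) / im(∂_{k+1}) we obtain:

  H_1: rank ker ∂_1 − rank ∂_2 = (21 − 6) − 13 = 2, and the invariant factors of ∂_2 are all 1, so H_1 = Z^2.

H_1 ≅ Z^2.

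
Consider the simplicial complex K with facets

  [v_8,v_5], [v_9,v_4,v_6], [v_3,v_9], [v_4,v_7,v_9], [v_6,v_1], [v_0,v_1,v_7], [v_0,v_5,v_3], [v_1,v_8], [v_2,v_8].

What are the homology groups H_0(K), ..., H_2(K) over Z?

Fix the vertex order v_0 < v_1 < v_2 < v_3 < v_4 < v_5 < v_6 < v_7 < v_8 < v_9 and write every simplex with vertices in increasing order. Then dim K = 2 and the simplices of K are:

  0-simplices (10): [v_0], [v_1], [v_2], [v_3], [v_4], [v_5], [v_6], [v_7], [v_8], [v_9]
  1-simplices (16): (16 of them)
  2-simplices (4): [v_0,v_1,v_7], [v_0,v_3,v_5], [v_4,v_6,v_9], [v_4,v_7,v_9]

so the chain groups are C_0 ≅ Z^10, C_1 ≅ Z^16, C_2 ≅ Z^4.

The boundary map ∂_1: C_1 → C_0 is given by ∂[p,q] = [q] − [p]. For instance
  ∂[v_0,v_7] = [v_7] − [v_0].
This gives a 10×16 integer matrix of rank 9; reducing to Smith normal form yields diagonal entries (1,1,1,1,1,1,1,1,1).

∂_2: C_2 → C_1 acts by ∂[p,q,r] = [q,r] − [p,r] + [p,q]. For instance
  ∂[v_4,v_6,v_9] = [v_6,v_9] − [v_4,v_9] + [v_4,v_6],
  ∂[v_0,v_3,v_5] = [v_3,v_5] − [v_0,v_5] + [v_0,v_3].
The resulting 16×4 matrix has rank 4, and its Smith normal form has invariant factors (1,1,1,1).

Computing H_k = (kernel of ∂_k) / (image of ∂_{k+1}):

  H_0: rank C_0 − rank ∂_1 = 10 − 9 = 1, and the invariant factors of ∂_1 are all 1, so H_0 ≅ Z.
  H_1: rank ker ∂_1 − rank ∂_2 = (16 − 9) − 4 = 3, and the invariant factors of ∂_2 are all 1, so H_1 ≅ Z^3.
  H_2: rank ker ∂_2 − rank ∂_3 = (4 − 4) − 0 = 0, and there is no ∂_3, so H_2 ≅ 0.

H_0 ≅ Z,  H_1 ≅ Z^3,  H_2 = 0.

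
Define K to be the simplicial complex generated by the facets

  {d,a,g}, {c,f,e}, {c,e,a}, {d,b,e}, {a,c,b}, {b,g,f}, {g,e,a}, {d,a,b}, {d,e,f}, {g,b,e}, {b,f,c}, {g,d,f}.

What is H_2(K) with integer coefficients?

H_2 = 0.

Order the vertices as a < b < c < d < e < f < g. Listing each simplex with vertices in this order, K has dimension 2 with simplices:

  0-simplices (7): a, b, c, d, e, f, g
  1-simplices (18): ab, ac, ad, ae, ag, bc, bd, be, bf, bg, ce, cf, de, df, dg, ef, eg, fg
  2-simplices (12): abc, abd, ace, adg, aeg, bcf, bde, beg, bfg, cef, def, dfg

giving chain groups C_0 ≅ Z^7, C_1 ≅ Z^18, C_2 ≅ Z^12.

The boundary map ∂_1: C_1 → C_0 is given by ∂[p,q] = [q] − [p]. For instance
  ∂bc = c − b.
This gives a 7×18 integer matrix of rank 6; reducing to Smith normal form yields diagonal entries (1,1,1,1,1,1).

Boundary ∂_2: C_2 → C_1 sends each 2-simplex [p,q,r] to [q,r] − [p,r] + [p,q]. For instance
  ∂aeg = eg − ag + ae,
  ∂bde = de − be + bd.
This gives a 18×12 integer matrix of rank 12; reducing to Smith normal form yields diagonal entries (1,1,1,1,1,1,1,1,1,1,1,2).

Computing H_k = (kernel of ∂_k) / (image of ∂_{k+1}):

  H_2: rank ker ∂_2 − rank ∂_3 = (12 − 12) − 0 = 0, and there is no ∂_3, so H_2 ≅ 0.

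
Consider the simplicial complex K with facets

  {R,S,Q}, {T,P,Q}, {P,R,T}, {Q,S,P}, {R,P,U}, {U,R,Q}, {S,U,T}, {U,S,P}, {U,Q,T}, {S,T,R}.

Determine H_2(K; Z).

We work with the vertex ordering P < Q < R < S < T < U. The simplices of K, each written with vertices in increasing order, are:

  0-simplices (6): P, Q, R, S, T, U
  1-simplices (15): PQ, PR, PS, PT, PU, QR, QS, QT, QU, RS, RT, RU, ST, SU, TU
  2-simplices (10): PQS, PQT, PRT, PRU, PSU, QRS, QRU, QTU, RST, STU

so the chain groups are C_0 ≅ Z^6, C_1 ≅ Z^15, C_2 ≅ Z^10.

Boundary ∂_1: C_1 → C_0 is given by ∂[p,q] = [q] − [p]. For instance
  ∂PR = R − P.
The 6×15 boundary matrix has rank 5 and Smith normal form diag(1,1,1,1,1).

∂_2: C_2 → C_1 sends each 2-simplex [p,q,r] to [q,r] − [p,r] + [p,q]. For instance
  ∂PQS = QS − PS + PQ,
  ∂STU = TU − SU + ST.
The resulting 15×10 matrix has rank 10, and its Smith normal form has invariant factors (1,1,1,1,1,1,1,1,1,2).

Now H_k = ker ∂_k / im ∂_{k+1}, so:

  H_2: rank ker ∂_2 − rank ∂_3 = (10 − 10) − 0 = 0, and there is no ∂_3, so H_2 ≅ 0.

H_2 ≅ 0.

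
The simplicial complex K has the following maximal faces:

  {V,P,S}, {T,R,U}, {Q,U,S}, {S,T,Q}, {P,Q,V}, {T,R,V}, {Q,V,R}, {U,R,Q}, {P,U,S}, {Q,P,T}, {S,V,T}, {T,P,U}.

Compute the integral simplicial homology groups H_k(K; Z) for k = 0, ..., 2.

K has 7 vertices, 18 edges, 12 triangles.
rank ∂_0 = 0, rank ∂_1 = 6 ⇒ b_0 = 7 − 0 − 6 = 1; all invariant factors of ∂_1 are 1 so no torsion. So H_0 = Z.
rank ∂_1 = 6, rank ∂_2 = 12 ⇒ b_1 = 18 − 6 − 12 = 0; ∂_2 has invariant factor(s) [2] giving torsion. So H_1 = Z/2.
rank ∂_2 = 12, rank ∂_3 = 0 ⇒ b_2 = 12 − 12 − 0 = 0. So H_2 = 0.

H_0 ≅ Z,  H_1 ≅ Z/2,  H_2 = 0.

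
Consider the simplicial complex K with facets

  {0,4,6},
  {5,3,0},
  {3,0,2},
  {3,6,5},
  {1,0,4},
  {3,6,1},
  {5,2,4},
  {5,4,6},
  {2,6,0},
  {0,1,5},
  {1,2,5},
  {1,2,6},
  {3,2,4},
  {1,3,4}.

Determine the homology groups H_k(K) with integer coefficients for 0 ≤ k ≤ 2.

H_0 ≅ Z,  H_1 ≅ Z^2,  H_2 ≅ Z.

We work with the vertex ordering 0 < 1 < 2 < 3 < 4 < 5 < 6. The simplices of K, each written with vertices in increasing order, are:

  0-simplices (7): [0], [1], [2], [3], [4], [5], [6]
  1-simplices (21): [0,1], [0,2], [0,3], [0,4], [0,5], [0,6], [1,2], [1,3], [1,4], [1,5], [1,6], [2,3], [2,4], [2,5], [2,6], [3,4], [3,5], [3,6], [4,5], [4,6], [5,6]
  2-simplices (14): [0,1,4], [0,1,5], [0,2,3], [0,2,6], [0,3,5], [0,4,6], [1,2,5], [1,2,6], [1,3,4], [1,3,6], [2,3,4], [2,4,5], [3,5,6], [4,5,6]

giving chain groups C_0 ≅ Z^7, C_1 ≅ Z^21, C_2 ≅ Z^14.

The boundary map ∂_1: C_1 → C_0 is given by ∂[p,q] = [q] − [p]. For instance
  ∂[4,5] = [5] − [4].
The resulting 7×21 matrix has rank 6, and its Smith normal form has invariant factors (1,1,1,1,1,1).

∂_2: C_2 → C_1 maps a triangle to the signed sum of its edges. For instance
  ∂[1,3,4] = [3,4] − [1,4] + [1,3],
  ∂[2,3,4] = [3,4] − [2,4] + [2,3].
The resulting 21×14 matrix has rank 13, and its Smith normal form has invariant factors (1,1,1,1,1,1,1,1,1,1,1,1,1).

Reading off H_k = ker ∂_k / im ∂_{k+1}:

  H_0: rank C_0 − rank ∂_1 = 7 − 6 = 1, and the invariant factors of ∂_1 are all 1, so H_0 = Z.
  H_1: rank ker ∂_1 − rank ∂_2 = (21 − 6) − 13 = 2, and the invariant factors of ∂_2 are all 1, so H_1 = Z^2.
  H_2: rank ker ∂_2 − rank ∂_3 = (14 − 13) − 0 = 1, and there is no ∂_3, so H_2 = Z.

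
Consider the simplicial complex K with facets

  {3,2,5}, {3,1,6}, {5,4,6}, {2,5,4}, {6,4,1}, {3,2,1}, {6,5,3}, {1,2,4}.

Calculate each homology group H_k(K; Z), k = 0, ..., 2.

H_0 ≅ Z,  H_1 = 0,  H_2 ≅ Z.

Order the vertices as 1 < 2 < 3 < 4 < 5 < 6. Listing each simplex with vertices in this order, K has dimension 2 with simplices:

  0-simplices (6): [1], [2], [3], [4], [5], [6]
  1-simplices (12): [1,2], [1,3], [1,4], [1,6], [2,3], [2,4], [2,5], [3,5], [3,6], [4,5], [4,6], [5,6]
  2-simplices (8): [1,2,3], [1,2,4], [1,3,6], [1,4,6], [2,3,5], [2,4,5], [3,5,6], [4,5,6]

giving chain groups C_0 ≅ Z^6, C_1 ≅ Z^12, C_2 ≅ Z^8.

∂_1: C_1 → C_0 maps an edge to its endpoints' difference, ∂[p,q] = q − p.
The resulting 6×12 matrix has rank 5, and its Smith normal form has invariant factors (1,1,1,1,1).

The boundary map ∂_2: C_2 → C_1 maps a triangle to the signed sum of its edges. For instance
  ∂[1,2,3] = [2,3] − [1,3] + [1,2],
  ∂[2,3,5] = [3,5] − [2,5] + [2,3].
As a 12×8 matrix over Z this has rank 7, with invariant factors (1,1,1,1,1,1,1).

Reading off H_k = ker ∂_k / im ∂_{k+1}:

  H_0: rank C_0 − rank ∂_1 = 6 − 5 = 1, and the invariant factors of ∂_1 are all 1, so H_0 ≅ Z.
  H_1: rank ker ∂_1 − rank ∂_2 = (12 − 5) − 7 = 0, and the invariant factors of ∂_2 are all 1, so H_1 ≅ 0.
  H_2: rank ker ∂_2 − rank ∂_3 = (8 − 7) − 0 = 1, and there is no ∂_3, so H_2 ≅ Z.

(K is a triangulation of the 2-sphere S^2.)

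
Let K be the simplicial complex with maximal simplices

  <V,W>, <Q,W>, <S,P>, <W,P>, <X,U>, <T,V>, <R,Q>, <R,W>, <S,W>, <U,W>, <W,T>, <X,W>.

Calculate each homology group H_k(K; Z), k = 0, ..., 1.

H_0 ≅ Z,  H_1 ≅ Z^4.

Take the total order P < Q < R < S < T < U < V < W < X on the vertex set. Then K (dimension 1) consists of the simplices:

  0-simplices (9): P, Q, R, S, T, U, V, W, X
  1-simplices (12): PS, PW, QR, QW, RW, SW, TV, TW, UW, UX, VW, WX

so the chain groups are C_0 ≅ Z^9, C_1 ≅ Z^12.

Boundary ∂_1: C_1 → C_0 sends each edge [p,q] (with p < q) to q − p. For instance
  ∂SW = W − S.
The 9×12 boundary matrix has rank 8 and Smith normal form diag(1,1,1,1,1,1,1,1).

From H_k ≅ ker(∂_k) / im(∂_{k+1}) we obtain:

  H_0: rank C_0 − rank ∂_1 = 9 − 8 = 1, and the invariant factors of ∂_1 are all 1, so H_0 = Z.
  H_1: rank ker ∂_1 − rank ∂_2 = (12 − 8) − 0 = 4, and there is no ∂_2, so H_1 = Z^4.

As a check, the Euler characteristic is 9 − 12 = -3, which agrees with 1 − 4 = -3.
(K is a triangulation of a wedge of 4 circles.)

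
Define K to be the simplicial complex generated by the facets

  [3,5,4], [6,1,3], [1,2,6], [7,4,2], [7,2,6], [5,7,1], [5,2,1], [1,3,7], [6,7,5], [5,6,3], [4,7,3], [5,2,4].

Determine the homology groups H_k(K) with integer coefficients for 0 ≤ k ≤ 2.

H_0 = Z,  H_1 = Z/2,  H_2 = 0.

Fix the vertex order 1 < 2 < 3 < 4 < 5 < 6 < 7 and write every simplex with vertices in increasing order. Then dim K = 2 and the simplices of K are:

  0-simplices (7): [1], [2], [3], [4], [5], [6], [7]
  1-simplices (18): [1,2], [1,3], [1,5], [1,6], [1,7], [2,4], [2,5], [2,6], [2,7], [3,4], [3,5], [3,6], [3,7], [4,5], [4,7], [5,6], [5,7], [6,7]
  2-simplices (12): [1,2,5], [1,2,6], [1,3,6], [1,3,7], [1,5,7], [2,4,5], [2,4,7], [2,6,7], [3,4,5], [3,4,7], [3,5,6], [5,6,7]

giving chain groups C_0 ≅ Z^7, C_1 ≅ Z^18, C_2 ≅ Z^12.

The boundary map ∂_1: C_1 → C_0 is given by ∂[p,q] = [q] − [p].
The resulting 7×18 matrix has rank 6, and its Smith normal form has invariant factors (1,1,1,1,1,1).

Boundary ∂_2: C_2 → C_1 maps a triangle to the signed sum of its edges. For instance
  ∂[1,2,6] = [2,6] − [1,6] + [1,2],
  ∂[1,5,7] = [5,7] − [1,7] + [1,5].
This gives a 18×12 integer matrix of rank 12; reducing to Smith normal form yields diagonal entries (1,1,1,1,1,1,1,1,1,1,1,2).

From H_k ≅ ker(∂_k) / im(∂_{k+1}) we obtain:

  H_0: rank C_0 − rank ∂_1 = 7 − 6 = 1, and the invariant factors of ∂_1 are all 1, so H_0 ≅ Z.
  H_1: rank ker ∂_1 − rank ∂_2 = (18 − 6) − 12 = 0, and ∂_2 has invariant factor 2 > 1, so H_1 ≅ Z/2.
  H_2: rank ker ∂_2 − rank ∂_3 = (12 − 12) − 0 = 0, and there is no ∂_3, so H_2 ≅ 0.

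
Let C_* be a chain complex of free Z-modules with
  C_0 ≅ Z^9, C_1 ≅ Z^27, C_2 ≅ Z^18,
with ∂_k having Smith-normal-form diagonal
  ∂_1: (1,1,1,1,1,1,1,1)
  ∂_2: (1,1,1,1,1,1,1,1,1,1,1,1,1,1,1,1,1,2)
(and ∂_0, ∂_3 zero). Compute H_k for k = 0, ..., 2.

H_0 = Z,  H_1 = Z ⊕ Z/2,  H_2 = 0.

H_0: b_0 = 9 − 0 − 8 = 1; torsion from ∂_1 factors > 1: none. So H_0 = Z.
H_1: b_1 = 27 − 8 − 18 = 1; torsion from ∂_2 factors > 1: [2]. So H_1 = Z ⊕ Z/2.
H_2: b_2 = 18 − 18 − 0 = 0; torsion from ∂_3 factors > 1: none. So H_2 = 0.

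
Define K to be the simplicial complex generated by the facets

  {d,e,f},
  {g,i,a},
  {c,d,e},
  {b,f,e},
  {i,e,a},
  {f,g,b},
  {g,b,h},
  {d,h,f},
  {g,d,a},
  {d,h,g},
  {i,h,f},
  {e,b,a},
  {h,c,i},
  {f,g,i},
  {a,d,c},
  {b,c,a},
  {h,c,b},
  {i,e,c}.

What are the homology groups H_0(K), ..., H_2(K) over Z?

We work with the vertex ordering a < b < c < d < e < f < g < h < i. The simplices of K, each written with vertices in increasing order, are:

  0-simplices (9): a, b, c, d, e, f, g, h, i
  1-simplices (27): ab, ac, ad, ae, ag, ai, bc, be, bf, bg, bh, cd, ce, ch, ci, de, df, dg, dh, ef, ei, fg, fh, fi, gh, gi, hi
  2-simplices (18): abc, abe, acd, adg, aei, agi, bch, bef, bfg, bgh, cde, cei, chi, def, dfh, dgh, fgi, fhi

giving chain groups C_0 ≅ Z^9, C_1 ≅ Z^27, C_2 ≅ Z^18.

Boundary ∂_1: C_1 → C_0 is given by ∂[p,q] = [q] − [p]. For instance
  ∂df = f − d.
The resulting 9×27 matrix has rank 8, and its Smith normal form has invariant factors (1,1,1,1,1,1,1,1).

The boundary map ∂_2: C_2 → C_1 sends each 2-simplex [p,q,r] to [q,r] − [p,r] + [p,q]. For instance
  ∂bfg = fg − bg + bf,
  ∂dfh = fh − dh + df.
The 27×18 boundary matrix has rank 18 and Smith normal form diag(1,1,1,1,1,1,1,1,1,1,1,1,1,1,1,1,1,2).

Computing H_k = (kernel of ∂_k) / (image of ∂_{k+1}):

  H_0: rank C_0 − rank ∂_1 = 9 − 8 = 1, and the invariant factors of ∂_1 are all 1, so H_0 ≅ Z.
  H_1: rank ker ∂_1 − rank ∂_2 = (27 − 8) − 18 = 1, and ∂_2 has invariant factor 2 > 1, so H_1 ≅ Z ⊕ Z/2.
  H_2: rank ker ∂_2 − rank ∂_3 = (18 − 18) − 0 = 0, and there is no ∂_3, so H_2 ≅ 0.

As a check, the Euler characteristic is 9 − 27 + 18 = 0, which agrees with 1 − 1 + 0 = 0.
(K is a triangulation of the Klein bottle.)

H_0 ≅ Z,  H_1 ≅ Z ⊕ Z/2,  H_2 = 0.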